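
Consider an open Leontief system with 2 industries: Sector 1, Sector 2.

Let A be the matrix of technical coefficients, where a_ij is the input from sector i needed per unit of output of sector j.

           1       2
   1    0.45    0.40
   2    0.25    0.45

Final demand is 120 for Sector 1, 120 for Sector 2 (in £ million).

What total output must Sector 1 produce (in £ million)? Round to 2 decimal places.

x_1 = 562.96

I − A =
  [   0.55    -0.40]
  [  -0.25     0.55]
det(I−A) = (0.55)(0.55) − (-0.40)(-0.25) = 0.2025
adj(I−A) = [[0.55, 0.40], [0.25, 0.55]]
(I − A)⁻¹ = adj(I−A) / det(I−A) ≈
  [   2.7160     1.9753]
  [   1.2346     2.7160]
x = (I − A)⁻¹ d = adj(I−A)·d / det(I−A), with det(I−A) = 0.2025:
  x_1 = (0.55·120 + 0.40·120) / 0.2025 = 114.00 / 0.2025 ≈ 562.96
  x_2 = (0.25·120 + 0.55·120) / 0.2025 = 96.00 / 0.2025 ≈ 474.07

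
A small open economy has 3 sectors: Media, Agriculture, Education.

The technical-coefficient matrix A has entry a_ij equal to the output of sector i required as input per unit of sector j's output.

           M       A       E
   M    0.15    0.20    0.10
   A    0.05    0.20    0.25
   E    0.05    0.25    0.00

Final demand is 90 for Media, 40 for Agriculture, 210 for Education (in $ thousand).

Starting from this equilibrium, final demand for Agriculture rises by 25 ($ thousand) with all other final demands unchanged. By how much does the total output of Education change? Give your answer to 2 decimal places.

Δx_E = 9.13

I − A =
  [   0.85    -0.20    -0.10]
  [  -0.05     0.80    -0.25]
  [  -0.05    -0.25     1.00]
Cofactors of I−A, C_ij = (−1)^(i+j)·(minor ij) (rows/columns in the sector order above):
  C_11 = (0.80)(1.00) − (-0.25)(-0.25) = 0.7375
  C_12 = −[(-0.05)(1.00) − (-0.25)(-0.05)] = 0.0625
  C_13 = (-0.05)(-0.25) − (0.80)(-0.05) = 0.0525
  C_21 = −[(-0.20)(1.00) − (-0.10)(-0.25)] = 0.2250
  C_22 = (0.85)(1.00) − (-0.10)(-0.05) = 0.8450
  C_23 = −[(0.85)(-0.25) − (-0.20)(-0.05)] = 0.2225
  C_31 = (-0.20)(-0.25) − (-0.10)(0.80) = 0.1300
  C_32 = −[(0.85)(-0.25) − (-0.10)(-0.05)] = 0.2175
  C_33 = (0.85)(0.80) − (-0.20)(-0.05) = 0.6700
det(I−A) = Σ_j (I−A)_1j·C_1j = (0.85)(0.7375) + (-0.20)(0.0625) + (-0.10)(0.0525) = 0.609125
adj(I−A) = Cᵀ =
  [ 0.7375   0.2250   0.1300]
  [ 0.0625   0.8450   0.2175]
  [ 0.0525   0.2225   0.6700]
(I − A)⁻¹ = adj(I−A) / det(I−A) ≈
  [   1.2108     0.3694     0.2134]
  [   0.1026     1.3872     0.3571]
  [   0.0862     0.3653     1.0999]
Δx = (I − A)⁻¹ Δd with Δd having +25 in the Agriculture component and 0 elsewhere.
So Δx_E = L_EA · (+25), where L_EA = adj(I−A)_EA / det(I−A) = 0.2225 / 0.609125.
Δx_E = 0.2225 × (+25) / 0.609125 = 5.5625 / 0.609125 ≈ 9.13.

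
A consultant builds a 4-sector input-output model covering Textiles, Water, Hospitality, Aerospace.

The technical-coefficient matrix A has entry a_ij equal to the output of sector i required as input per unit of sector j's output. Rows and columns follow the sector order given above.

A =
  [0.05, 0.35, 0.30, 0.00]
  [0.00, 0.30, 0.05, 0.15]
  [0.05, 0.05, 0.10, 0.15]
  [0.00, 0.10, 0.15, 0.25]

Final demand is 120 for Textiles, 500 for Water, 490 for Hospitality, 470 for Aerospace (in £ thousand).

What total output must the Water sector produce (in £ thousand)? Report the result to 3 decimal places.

I − A =
  [   0.95    -0.35    -0.30     0.00]
  [   0.00     0.70    -0.05    -0.15]
  [  -0.05    -0.05     0.90    -0.15]
  [   0.00    -0.10    -0.15     0.75]
Compute the cofactors C_ij = (−1)^(i+j)·(3×3 minor ij) of I−A; the adjugate is their transpose:
adj(I−A) = Cᵀ =
  [ 0.439500   0.244125   0.174000   0.083625]
  [ 0.003000   0.608625   0.057000   0.133125]
  [ 0.025500   0.063000   0.484500   0.109500]
  [ 0.005500   0.093750   0.104500   0.584750]
det(I−A) = Σ_j (I−A)_1j·C_1j = (0.95)(0.439500) + (-0.35)(0.003000) + (-0.30)(0.025500) + (0.00)(0.005500) = 0.408825
(I − A)⁻¹ = adj(I−A) / det(I−A) ≈
  [   1.0750     0.5971     0.4256     0.2045]
  [   0.0073     1.4887     0.1394     0.3256]
  [   0.0624     0.1541     1.1851     0.2678]
  [   0.0135     0.2293     0.2556     1.4303]
x = (I − A)⁻¹ d = adj(I−A)·d / det(I−A), with det(I−A) = 0.408825:
  x_T = (0.439500·120 + 0.244125·500 + 0.174000·490 + 0.083625·470) / 0.408825 = 299.36625 / 0.408825 ≈ 732.260
  x_W = (0.003000·120 + 0.608625·500 + 0.057000·490 + 0.133125·470) / 0.408825 = 395.17125 / 0.408825 ≈ 966.602
  x_H = (0.025500·120 + 0.063000·500 + 0.484500·490 + 0.109500·470) / 0.408825 = 323.43 / 0.408825 ≈ 791.121
  x_A = (0.005500·120 + 0.093750·500 + 0.104500·490 + 0.584750·470) / 0.408825 = 373.5725 / 0.408825 ≈ 913.771

x_W = 966.602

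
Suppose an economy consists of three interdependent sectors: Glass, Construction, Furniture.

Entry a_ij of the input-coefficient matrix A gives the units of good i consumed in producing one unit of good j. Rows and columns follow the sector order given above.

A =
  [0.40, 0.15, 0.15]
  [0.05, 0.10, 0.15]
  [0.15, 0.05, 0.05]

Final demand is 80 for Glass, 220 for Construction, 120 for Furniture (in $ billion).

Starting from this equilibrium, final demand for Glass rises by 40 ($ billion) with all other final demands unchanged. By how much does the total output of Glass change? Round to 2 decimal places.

I − A =
  [   0.60    -0.15    -0.15]
  [  -0.05     0.90    -0.15]
  [  -0.15    -0.05     0.95]
Cofactors of I−A, C_ij = (−1)^(i+j)·(minor ij) (rows/columns in the sector order above):
  C_11 = (0.90)(0.95) − (-0.15)(-0.05) = 0.8475
  C_12 = −[(-0.05)(0.95) − (-0.15)(-0.15)] = 0.0700
  C_13 = (-0.05)(-0.05) − (0.90)(-0.15) = 0.1375
  C_21 = −[(-0.15)(0.95) − (-0.15)(-0.05)] = 0.1500
  C_22 = (0.60)(0.95) − (-0.15)(-0.15) = 0.5475
  C_23 = −[(0.60)(-0.05) − (-0.15)(-0.15)] = 0.0525
  C_31 = (-0.15)(-0.15) − (-0.15)(0.90) = 0.1575
  C_32 = −[(0.60)(-0.15) − (-0.15)(-0.05)] = 0.0975
  C_33 = (0.60)(0.90) − (-0.15)(-0.05) = 0.5325
det(I−A) = Σ_j (I−A)_1j·C_1j = (0.60)(0.8475) + (-0.15)(0.0700) + (-0.15)(0.1375) = 0.477375
adj(I−A) = Cᵀ =
  [ 0.8475   0.1500   0.1575]
  [ 0.0700   0.5475   0.0975]
  [ 0.1375   0.0525   0.5325]
(I − A)⁻¹ = adj(I−A) / det(I−A) ≈
  [   1.7753     0.3142     0.3299]
  [   0.1466     1.1469     0.2042]
  [   0.2880     0.1100     1.1155]
Δx = (I − A)⁻¹ Δd with Δd having +40 in the Glass component and 0 elsewhere.
So Δx_1 = L_11 · (+40), where L_11 = adj(I−A)_11 / det(I−A) = 0.8475 / 0.477375.
Δx_1 = 0.8475 × (+40) / 0.477375 = 33.90 / 0.477375 ≈ 71.01.

Δx_1 = 71.01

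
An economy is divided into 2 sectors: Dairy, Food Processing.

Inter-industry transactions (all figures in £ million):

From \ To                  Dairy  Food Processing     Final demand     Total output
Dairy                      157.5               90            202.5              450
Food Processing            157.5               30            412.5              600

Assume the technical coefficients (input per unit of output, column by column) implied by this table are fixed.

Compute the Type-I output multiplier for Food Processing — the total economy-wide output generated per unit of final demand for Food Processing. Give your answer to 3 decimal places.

m_F = 1.416

Technical coefficients a_ij = z_ij / X_j:
  a_DD = 157.5/450 = 0.35, a_FD = 157.5/450 = 0.35
  a_DF = 90/600 = 0.15, a_FF = 30/600 = 0.05
I − A =
  [   0.65    -0.15]
  [  -0.35     0.95]
det(I−A) = (0.65)(0.95) − (-0.15)(-0.35) = 0.5650
adj(I−A) = [[0.95, 0.15], [0.35, 0.65]]
(I − A)⁻¹ = adj(I−A) / det(I−A) ≈
  [   1.6814     0.2655]
  [   0.6195     1.1504]
The output multiplier for sector j is the column-j sum of the Leontief inverse (I − A)⁻¹ = adj(I−A) / det(I−A).
Column F of adj(I−A): (0.15, 0.65); det(I−A) = 0.5650.
m_F = (0.15 + 0.65) / 0.5650 = 0.80 / 0.5650 ≈ 1.416.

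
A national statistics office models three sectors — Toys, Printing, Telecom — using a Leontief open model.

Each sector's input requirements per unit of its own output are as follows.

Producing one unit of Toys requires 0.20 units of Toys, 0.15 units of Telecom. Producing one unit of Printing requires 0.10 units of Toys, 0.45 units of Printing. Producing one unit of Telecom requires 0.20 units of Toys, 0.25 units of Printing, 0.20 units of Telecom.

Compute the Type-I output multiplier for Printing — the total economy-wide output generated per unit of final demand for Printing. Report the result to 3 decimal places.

I − A =
  [   0.80    -0.10    -0.20]
  [   0.00     0.55    -0.25]
  [  -0.15     0.00     0.80]
Cofactors of I−A, C_ij = (−1)^(i+j)·(minor ij) (rows/columns in the sector order above):
  C_11 = (0.55)(0.80) − (-0.25)(0.00) = 0.4400
  C_12 = −[(0.00)(0.80) − (-0.25)(-0.15)] = 0.0375
  C_13 = (0.00)(0.00) − (0.55)(-0.15) = 0.0825
  C_21 = −[(-0.10)(0.80) − (-0.20)(0.00)] = 0.0800
  C_22 = (0.80)(0.80) − (-0.20)(-0.15) = 0.6100
  C_23 = −[(0.80)(0.00) − (-0.10)(-0.15)] = 0.0150
  C_31 = (-0.10)(-0.25) − (-0.20)(0.55) = 0.1350
  C_32 = −[(0.80)(-0.25) − (-0.20)(0.00)] = 0.2000
  C_33 = (0.80)(0.55) − (-0.10)(0.00) = 0.4400
det(I−A) = Σ_j (I−A)_1j·C_1j = (0.80)(0.4400) + (-0.10)(0.0375) + (-0.20)(0.0825) = 0.33175
adj(I−A) = Cᵀ =
  [ 0.4400   0.0800   0.1350]
  [ 0.0375   0.6100   0.2000]
  [ 0.0825   0.0150   0.4400]
(I − A)⁻¹ = adj(I−A) / det(I−A) ≈
  [   1.3263     0.2411     0.4069]
  [   0.1130     1.8387     0.6029]
  [   0.2487     0.0452     1.3263]
The output multiplier for sector j is the column-j sum of the Leontief inverse (I − A)⁻¹ = adj(I−A) / det(I−A).
Column 2 of adj(I−A): (0.0800, 0.6100, 0.0150); det(I−A) = 0.33175.
m_2 = (0.0800 + 0.6100 + 0.0150) / 0.33175 = 0.705 / 0.33175 ≈ 2.125.

m_2 = 2.125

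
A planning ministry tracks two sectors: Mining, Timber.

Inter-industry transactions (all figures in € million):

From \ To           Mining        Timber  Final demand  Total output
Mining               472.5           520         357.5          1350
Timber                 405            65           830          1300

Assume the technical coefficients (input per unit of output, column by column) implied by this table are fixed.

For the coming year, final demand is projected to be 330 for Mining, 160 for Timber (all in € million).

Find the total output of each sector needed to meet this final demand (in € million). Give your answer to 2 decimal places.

Technical coefficients a_ij = z_ij / X_j:
  a_MM = 472.5/1350 = 0.35, a_TM = 405/1350 = 0.30
  a_MT = 520/1300 = 0.40, a_TT = 65/1300 = 0.05
I − A =
  [   0.65    -0.40]
  [  -0.30     0.95]
det(I−A) = (0.65)(0.95) − (-0.40)(-0.30) = 0.4975
adj(I−A) = [[0.95, 0.40], [0.30, 0.65]]
(I − A)⁻¹ = adj(I−A) / det(I−A) ≈
  [   1.9095     0.8040]
  [   0.6030     1.3065]
x = (I − A)⁻¹ d = adj(I−A)·d / det(I−A), with det(I−A) = 0.4975:
  x_M = (0.95·330 + 0.40·160) / 0.4975 = 377.50 / 0.4975 ≈ 758.79
  x_T = (0.30·330 + 0.65·160) / 0.4975 = 203.00 / 0.4975 ≈ 408.04

x_M = 758.79, x_T = 408.04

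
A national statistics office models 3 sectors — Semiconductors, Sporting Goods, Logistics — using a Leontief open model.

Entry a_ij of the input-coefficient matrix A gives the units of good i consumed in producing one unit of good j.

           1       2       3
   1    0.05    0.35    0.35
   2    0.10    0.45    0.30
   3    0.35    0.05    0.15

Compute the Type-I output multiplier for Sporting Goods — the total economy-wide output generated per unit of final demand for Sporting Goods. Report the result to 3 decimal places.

m_2 = 3.976

I − A =
  [   0.95    -0.35    -0.35]
  [  -0.10     0.55    -0.30]
  [  -0.35    -0.05     0.85]
Cofactors of I−A, C_ij = (−1)^(i+j)·(minor ij) (rows/columns in the sector order above):
  C_11 = (0.55)(0.85) − (-0.30)(-0.05) = 0.4525
  C_12 = −[(-0.10)(0.85) − (-0.30)(-0.35)] = 0.1900
  C_13 = (-0.10)(-0.05) − (0.55)(-0.35) = 0.1975
  C_21 = −[(-0.35)(0.85) − (-0.35)(-0.05)] = 0.3150
  C_22 = (0.95)(0.85) − (-0.35)(-0.35) = 0.6850
  C_23 = −[(0.95)(-0.05) − (-0.35)(-0.35)] = 0.1700
  C_31 = (-0.35)(-0.30) − (-0.35)(0.55) = 0.2975
  C_32 = −[(0.95)(-0.30) − (-0.35)(-0.10)] = 0.3200
  C_33 = (0.95)(0.55) − (-0.35)(-0.10) = 0.4875
det(I−A) = Σ_j (I−A)_1j·C_1j = (0.95)(0.4525) + (-0.35)(0.1900) + (-0.35)(0.1975) = 0.29425
adj(I−A) = Cᵀ =
  [ 0.4525   0.3150   0.2975]
  [ 0.1900   0.6850   0.3200]
  [ 0.1975   0.1700   0.4875]
(I − A)⁻¹ = adj(I−A) / det(I−A) ≈
  [   1.5378     1.0705     1.0110]
  [   0.6457     2.3280     1.0875]
  [   0.6712     0.5777     1.6568]
The output multiplier for sector j is the column-j sum of the Leontief inverse (I − A)⁻¹ = adj(I−A) / det(I−A).
Column 2 of adj(I−A): (0.3150, 0.6850, 0.1700); det(I−A) = 0.29425.
m_2 = (0.3150 + 0.6850 + 0.1700) / 0.29425 = 1.17 / 0.29425 ≈ 3.976.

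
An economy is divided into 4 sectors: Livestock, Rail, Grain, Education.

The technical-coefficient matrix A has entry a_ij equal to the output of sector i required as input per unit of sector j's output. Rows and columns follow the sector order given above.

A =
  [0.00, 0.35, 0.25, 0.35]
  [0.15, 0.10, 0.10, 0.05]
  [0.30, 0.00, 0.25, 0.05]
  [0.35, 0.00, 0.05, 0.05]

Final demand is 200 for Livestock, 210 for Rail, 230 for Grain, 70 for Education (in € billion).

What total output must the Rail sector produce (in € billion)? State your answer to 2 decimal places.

I − A =
  [   1.00    -0.35    -0.25    -0.35]
  [  -0.15     0.90    -0.10    -0.05]
  [  -0.30     0.00     0.75    -0.05]
  [  -0.35     0.00    -0.05     0.95]
Compute the cofactors C_ij = (−1)^(i+j)·(3×3 minor ij) of I−A; the adjugate is their transpose:
adj(I−A) = Cᵀ =
  [ 0.639000   0.248500   0.263625   0.262375]
  [ 0.150625   0.537250   0.127875   0.090500]
  [ 0.272250   0.105875   0.688750   0.142125]
  [ 0.249750   0.097125   0.133375   0.557625]
det(I−A) = Σ_j (I−A)_1j·C_1j = (1.00)(0.639000) + (-0.35)(0.150625) + (-0.25)(0.272250) + (-0.35)(0.249750) = 0.43080625
(I − A)⁻¹ = adj(I−A) / det(I−A) ≈
  [   1.4833     0.5768     0.6119     0.6090]
  [   0.3496     1.2471     0.2968     0.2101]
  [   0.6320     0.2458     1.5987     0.3299]
  [   0.5797     0.2254     0.3096     1.2944]
x = (I − A)⁻¹ d = adj(I−A)·d / det(I−A), with det(I−A) = 0.43080625:
  x_1 = (0.639000·200 + 0.248500·210 + 0.263625·230 + 0.262375·70) / 0.43080625 = 258.985 / 0.43080625 ≈ 601.16
  x_2 = (0.150625·200 + 0.537250·210 + 0.127875·230 + 0.090500·70) / 0.43080625 = 178.69375 / 0.43080625 ≈ 414.79
  x_3 = (0.272250·200 + 0.105875·210 + 0.688750·230 + 0.142125·70) / 0.43080625 = 245.045 / 0.43080625 ≈ 568.81
  x_4 = (0.249750·200 + 0.097125·210 + 0.133375·230 + 0.557625·70) / 0.43080625 = 140.05625 / 0.43080625 ≈ 325.10

x_2 = 414.79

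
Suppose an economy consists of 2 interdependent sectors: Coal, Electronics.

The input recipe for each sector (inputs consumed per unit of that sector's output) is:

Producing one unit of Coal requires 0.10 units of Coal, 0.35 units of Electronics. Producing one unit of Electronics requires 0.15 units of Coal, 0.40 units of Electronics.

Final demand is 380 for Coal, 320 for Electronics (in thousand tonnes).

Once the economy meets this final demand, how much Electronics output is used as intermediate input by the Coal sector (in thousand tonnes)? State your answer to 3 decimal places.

z_EC = 198.154

I − A =
  [   0.90    -0.15]
  [  -0.35     0.60]
det(I−A) = (0.90)(0.60) − (-0.15)(-0.35) = 0.4875
adj(I−A) = [[0.60, 0.15], [0.35, 0.90]]
(I − A)⁻¹ = adj(I−A) / det(I−A) ≈
  [   1.2308     0.3077]
  [   0.7179     1.8462]
First solve x = (I − A)⁻¹ d = adj(I−A)·d / det(I−A); in particular x_C = (0.60·380 + 0.15·320) / 0.4875 = 276.00 / 0.4875 ≈ 566.15385.
Intermediate flow from E to C: z_EC = a_EC · x_C = 0.35 × 276.00 / 0.4875 = 96.60 / 0.4875 ≈ 198.154.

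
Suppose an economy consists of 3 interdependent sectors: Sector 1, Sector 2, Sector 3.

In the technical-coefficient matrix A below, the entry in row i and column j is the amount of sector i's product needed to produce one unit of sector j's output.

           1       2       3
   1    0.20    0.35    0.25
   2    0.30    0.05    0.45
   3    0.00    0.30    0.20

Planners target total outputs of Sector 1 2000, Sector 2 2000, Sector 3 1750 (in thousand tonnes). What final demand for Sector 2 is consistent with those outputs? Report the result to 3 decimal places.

I − A =
  [   0.80    -0.35    -0.25]
  [  -0.30     0.95    -0.45]
  [   0.00    -0.30     0.80]
d = (I − A) x:
  d_1 = (+0.80)·2000 + (-0.35)·2000 + (-0.25)·1750 = 462.500
  d_2 = (-0.30)·2000 + (+0.95)·2000 + (-0.45)·1750 = 512.500
  d_3 = (+0.00)·2000 + (-0.30)·2000 + (+0.80)·1750 = 800.000

d_2 = 512.500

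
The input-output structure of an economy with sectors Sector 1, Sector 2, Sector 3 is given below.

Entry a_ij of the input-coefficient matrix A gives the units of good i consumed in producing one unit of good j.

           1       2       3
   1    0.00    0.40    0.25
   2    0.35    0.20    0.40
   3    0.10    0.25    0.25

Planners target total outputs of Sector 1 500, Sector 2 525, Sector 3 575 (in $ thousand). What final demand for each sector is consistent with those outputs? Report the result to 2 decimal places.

d_1 = 146.25, d_2 = 15.00, d_3 = 250.00

I − A =
  [   1.00    -0.40    -0.25]
  [  -0.35     0.80    -0.40]
  [  -0.10    -0.25     0.75]
d = (I − A) x:
  d_1 = (+1.00)·500 + (-0.40)·525 + (-0.25)·575 = 146.25
  d_2 = (-0.35)·500 + (+0.80)·525 + (-0.40)·575 = 15.00
  d_3 = (-0.10)·500 + (-0.25)·525 + (+0.75)·575 = 250.00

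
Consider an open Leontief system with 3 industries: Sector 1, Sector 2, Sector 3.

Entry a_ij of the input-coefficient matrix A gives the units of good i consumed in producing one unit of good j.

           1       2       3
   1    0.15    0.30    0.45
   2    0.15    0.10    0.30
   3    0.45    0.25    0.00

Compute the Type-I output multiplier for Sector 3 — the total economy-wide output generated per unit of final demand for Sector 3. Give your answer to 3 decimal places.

I − A =
  [   0.85    -0.30    -0.45]
  [  -0.15     0.90    -0.30]
  [  -0.45    -0.25     1.00]
Cofactors of I−A, C_ij = (−1)^(i+j)·(minor ij) (rows/columns in the sector order above):
  C_11 = (0.90)(1.00) − (-0.30)(-0.25) = 0.8250
  C_12 = −[(-0.15)(1.00) − (-0.30)(-0.45)] = 0.2850
  C_13 = (-0.15)(-0.25) − (0.90)(-0.45) = 0.4425
  C_21 = −[(-0.30)(1.00) − (-0.45)(-0.25)] = 0.4125
  C_22 = (0.85)(1.00) − (-0.45)(-0.45) = 0.6475
  C_23 = −[(0.85)(-0.25) − (-0.30)(-0.45)] = 0.3475
  C_31 = (-0.30)(-0.30) − (-0.45)(0.90) = 0.4950
  C_32 = −[(0.85)(-0.30) − (-0.45)(-0.15)] = 0.3225
  C_33 = (0.85)(0.90) − (-0.30)(-0.15) = 0.7200
det(I−A) = Σ_j (I−A)_1j·C_1j = (0.85)(0.8250) + (-0.30)(0.2850) + (-0.45)(0.4425) = 0.416625
adj(I−A) = Cᵀ =
  [ 0.8250   0.4125   0.4950]
  [ 0.2850   0.6475   0.3225]
  [ 0.4425   0.3475   0.7200]
(I − A)⁻¹ = adj(I−A) / det(I−A) ≈
  [   1.9802     0.9901     1.1881]
  [   0.6841     1.5542     0.7741]
  [   1.0621     0.8341     1.7282]
The output multiplier for sector j is the column-j sum of the Leontief inverse (I − A)⁻¹ = adj(I−A) / det(I−A).
Column 3 of adj(I−A): (0.4950, 0.3225, 0.7200); det(I−A) = 0.416625.
m_3 = (0.4950 + 0.3225 + 0.7200) / 0.416625 = 1.5375 / 0.416625 ≈ 3.690.

m_3 = 3.690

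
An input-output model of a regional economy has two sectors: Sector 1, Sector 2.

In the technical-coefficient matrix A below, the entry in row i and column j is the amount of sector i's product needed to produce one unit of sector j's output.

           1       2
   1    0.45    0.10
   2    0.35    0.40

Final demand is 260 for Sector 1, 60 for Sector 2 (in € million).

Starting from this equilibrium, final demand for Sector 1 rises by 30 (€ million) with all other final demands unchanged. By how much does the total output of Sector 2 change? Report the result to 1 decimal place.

I − A =
  [   0.55    -0.10]
  [  -0.35     0.60]
det(I−A) = (0.55)(0.60) − (-0.10)(-0.35) = 0.2950
adj(I−A) = [[0.60, 0.10], [0.35, 0.55]]
(I − A)⁻¹ = adj(I−A) / det(I−A) ≈
  [   2.0339     0.3390]
  [   1.1864     1.8644]
Δx = (I − A)⁻¹ Δd with Δd having +30 in the Sector 1 component and 0 elsewhere.
So Δx_2 = L_21 · (+30), where L_21 = adj(I−A)_21 / det(I−A) = 0.35 / 0.2950.
Δx_2 = 0.35 × (+30) / 0.2950 = 10.50 / 0.2950 ≈ 35.6.

Δx_2 = 35.6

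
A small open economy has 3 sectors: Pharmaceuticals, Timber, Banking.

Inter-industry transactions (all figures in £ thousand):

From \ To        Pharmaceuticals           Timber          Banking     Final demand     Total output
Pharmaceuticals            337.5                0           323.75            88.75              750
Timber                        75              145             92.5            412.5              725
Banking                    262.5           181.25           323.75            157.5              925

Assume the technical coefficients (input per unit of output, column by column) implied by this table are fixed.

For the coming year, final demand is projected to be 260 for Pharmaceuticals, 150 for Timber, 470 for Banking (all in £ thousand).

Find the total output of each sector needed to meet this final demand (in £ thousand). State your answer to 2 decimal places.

x_P = 1652.11, x_T = 625.68, x_B = 1853.32

Technical coefficients a_ij = z_ij / X_j:
  a_PP = 337.5/750 = 0.45, a_TP = 75/750 = 0.10, a_BP = 262.5/750 = 0.35
  a_PT = 0/725 = 0.00, a_TT = 145/725 = 0.20, a_BT = 181.25/725 = 0.25
  a_PB = 323.75/925 = 0.35, a_TB = 92.5/925 = 0.10, a_BB = 323.75/925 = 0.35
I − A =
  [   0.55     0.00    -0.35]
  [  -0.10     0.80    -0.10]
  [  -0.35    -0.25     0.65]
Cofactors of I−A, C_ij = (−1)^(i+j)·(minor ij) (rows/columns in the sector order above):
  C_11 = (0.80)(0.65) − (-0.10)(-0.25) = 0.4950
  C_12 = −[(-0.10)(0.65) − (-0.10)(-0.35)] = 0.1000
  C_13 = (-0.10)(-0.25) − (0.80)(-0.35) = 0.3050
  C_21 = −[(0.00)(0.65) − (-0.35)(-0.25)] = 0.0875
  C_22 = (0.55)(0.65) − (-0.35)(-0.35) = 0.2350
  C_23 = −[(0.55)(-0.25) − (0.00)(-0.35)] = 0.1375
  C_31 = (0.00)(-0.10) − (-0.35)(0.80) = 0.2800
  C_32 = −[(0.55)(-0.10) − (-0.35)(-0.10)] = 0.0900
  C_33 = (0.55)(0.80) − (0.00)(-0.10) = 0.4400
det(I−A) = Σ_j (I−A)_1j·C_1j = (0.55)(0.4950) + (0.00)(0.1000) + (-0.35)(0.3050) = 0.1655
adj(I−A) = Cᵀ =
  [ 0.4950   0.0875   0.2800]
  [ 0.1000   0.2350   0.0900]
  [ 0.3050   0.1375   0.4400]
(I − A)⁻¹ = adj(I−A) / det(I−A) ≈
  [   2.9909     0.5287     1.6918]
  [   0.6042     1.4199     0.5438]
  [   1.8429     0.8308     2.6586]
x = (I − A)⁻¹ d = adj(I−A)·d / det(I−A), with det(I−A) = 0.1655:
  x_P = (0.4950·260 + 0.0875·150 + 0.2800·470) / 0.1655 = 273.425 / 0.1655 ≈ 1652.11
  x_T = (0.1000·260 + 0.2350·150 + 0.0900·470) / 0.1655 = 103.55 / 0.1655 ≈ 625.68
  x_B = (0.3050·260 + 0.1375·150 + 0.4400·470) / 0.1655 = 306.725 / 0.1655 ≈ 1853.32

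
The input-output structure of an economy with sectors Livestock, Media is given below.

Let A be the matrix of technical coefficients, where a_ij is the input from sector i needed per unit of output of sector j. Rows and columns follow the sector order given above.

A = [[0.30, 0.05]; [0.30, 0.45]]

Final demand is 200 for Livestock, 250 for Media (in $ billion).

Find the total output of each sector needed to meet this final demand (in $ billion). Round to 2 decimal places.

I − A =
  [   0.70    -0.05]
  [  -0.30     0.55]
det(I−A) = (0.70)(0.55) − (-0.05)(-0.30) = 0.3700
adj(I−A) = [[0.55, 0.05], [0.30, 0.70]]
(I − A)⁻¹ = adj(I−A) / det(I−A) ≈
  [   1.4865     0.1351]
  [   0.8108     1.8919]
x = (I − A)⁻¹ d = adj(I−A)·d / det(I−A), with det(I−A) = 0.3700:
  x_1 = (0.55·200 + 0.05·250) / 0.3700 = 122.50 / 0.3700 ≈ 331.08
  x_2 = (0.30·200 + 0.70·250) / 0.3700 = 235.00 / 0.3700 ≈ 635.14

x_1 = 331.08, x_2 = 635.14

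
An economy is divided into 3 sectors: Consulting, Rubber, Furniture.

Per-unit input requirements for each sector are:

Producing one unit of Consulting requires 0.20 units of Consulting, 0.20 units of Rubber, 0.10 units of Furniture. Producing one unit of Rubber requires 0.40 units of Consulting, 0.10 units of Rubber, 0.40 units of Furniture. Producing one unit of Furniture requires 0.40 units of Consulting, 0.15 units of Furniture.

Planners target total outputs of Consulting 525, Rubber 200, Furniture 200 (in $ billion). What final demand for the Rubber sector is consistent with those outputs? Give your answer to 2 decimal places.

I − A =
  [   0.80    -0.40    -0.40]
  [  -0.20     0.90     0.00]
  [  -0.10    -0.40     0.85]
d = (I − A) x:
  d_1 = (+0.80)·525 + (-0.40)·200 + (-0.40)·200 = 260.00
  d_2 = (-0.20)·525 + (+0.90)·200 + (+0.00)·200 = 75.00
  d_3 = (-0.10)·525 + (-0.40)·200 + (+0.85)·200 = 37.50

d_2 = 75.00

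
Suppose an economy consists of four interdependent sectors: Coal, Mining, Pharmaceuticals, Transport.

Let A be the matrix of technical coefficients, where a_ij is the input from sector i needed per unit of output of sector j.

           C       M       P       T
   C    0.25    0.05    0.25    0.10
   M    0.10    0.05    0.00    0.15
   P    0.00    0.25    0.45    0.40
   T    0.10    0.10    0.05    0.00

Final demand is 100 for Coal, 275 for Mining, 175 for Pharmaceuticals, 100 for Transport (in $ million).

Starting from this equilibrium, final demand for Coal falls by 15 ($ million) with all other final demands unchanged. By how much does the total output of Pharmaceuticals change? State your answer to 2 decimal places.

Δx_P = -3.09

I − A =
  [   0.75    -0.05    -0.25    -0.10]
  [  -0.10     0.95     0.00    -0.15]
  [   0.00    -0.25     0.55    -0.40]
  [  -0.10    -0.10    -0.05     1.00]
Compute the cofactors C_ij = (−1)^(i+j)·(3×3 minor ij) of I−A; the adjugate is their transpose:
adj(I−A) = Cᵀ =
  [ 0.493375   0.105750   0.238875   0.160750]
  [ 0.061250   0.382000   0.034875   0.077375]
  [ 0.070750   0.217000   0.685000   0.313625]
  [ 0.059000   0.059625   0.061625   0.382875]
det(I−A) = Σ_j (I−A)_1j·C_1j = (0.75)(0.493375) + (-0.05)(0.061250) + (-0.25)(0.070750) + (-0.10)(0.059000) = 0.34338125
(I − A)⁻¹ = adj(I−A) / det(I−A) ≈
  [   1.4368     0.3080     0.6957     0.4681]
  [   0.1784     1.1125     0.1016     0.2253]
  [   0.2060     0.6320     1.9949     0.9133]
  [   0.1718     0.1736     0.1795     1.1150]
Δx = (I − A)⁻¹ Δd with Δd having -15 in the Coal component and 0 elsewhere.
So Δx_P = L_PC · (-15), where L_PC = adj(I−A)_PC / det(I−A) = 0.070750 / 0.34338125.
Δx_P = 0.070750 × (-15) / 0.34338125 = -1.06125 / 0.34338125 ≈ -3.09.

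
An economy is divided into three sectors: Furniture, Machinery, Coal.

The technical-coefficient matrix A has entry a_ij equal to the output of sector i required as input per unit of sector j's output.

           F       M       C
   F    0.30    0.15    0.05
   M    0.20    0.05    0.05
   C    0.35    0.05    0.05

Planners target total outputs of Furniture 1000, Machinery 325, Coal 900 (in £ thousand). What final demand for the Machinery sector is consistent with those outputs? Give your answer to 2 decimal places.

I − A =
  [   0.70    -0.15    -0.05]
  [  -0.20     0.95    -0.05]
  [  -0.35    -0.05     0.95]
d = (I − A) x:
  d_F = (+0.70)·1000 + (-0.15)·325 + (-0.05)·900 = 606.25
  d_M = (-0.20)·1000 + (+0.95)·325 + (-0.05)·900 = 63.75
  d_C = (-0.35)·1000 + (-0.05)·325 + (+0.95)·900 = 488.75

d_M = 63.75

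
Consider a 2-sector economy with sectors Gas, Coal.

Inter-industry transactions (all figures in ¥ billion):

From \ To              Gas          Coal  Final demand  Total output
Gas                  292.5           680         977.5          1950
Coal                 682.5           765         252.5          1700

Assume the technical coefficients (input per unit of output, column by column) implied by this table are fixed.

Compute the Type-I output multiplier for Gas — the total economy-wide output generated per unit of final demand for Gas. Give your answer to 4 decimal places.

Technical coefficients a_ij = z_ij / X_j:
  a_GG = 292.5/1950 = 0.15, a_CG = 682.5/1950 = 0.35
  a_GC = 680/1700 = 0.40, a_CC = 765/1700 = 0.45
I − A =
  [   0.85    -0.40]
  [  -0.35     0.55]
det(I−A) = (0.85)(0.55) − (-0.40)(-0.35) = 0.3275
adj(I−A) = [[0.55, 0.40], [0.35, 0.85]]
(I − A)⁻¹ = adj(I−A) / det(I−A) ≈
  [   1.67939     1.22137]
  [   1.06870     2.59542]
The output multiplier for sector j is the column-j sum of the Leontief inverse (I − A)⁻¹ = adj(I−A) / det(I−A).
Column G of adj(I−A): (0.55, 0.35); det(I−A) = 0.3275.
m_G = (0.55 + 0.35) / 0.3275 = 0.90 / 0.3275 ≈ 2.7481.

m_G = 2.7481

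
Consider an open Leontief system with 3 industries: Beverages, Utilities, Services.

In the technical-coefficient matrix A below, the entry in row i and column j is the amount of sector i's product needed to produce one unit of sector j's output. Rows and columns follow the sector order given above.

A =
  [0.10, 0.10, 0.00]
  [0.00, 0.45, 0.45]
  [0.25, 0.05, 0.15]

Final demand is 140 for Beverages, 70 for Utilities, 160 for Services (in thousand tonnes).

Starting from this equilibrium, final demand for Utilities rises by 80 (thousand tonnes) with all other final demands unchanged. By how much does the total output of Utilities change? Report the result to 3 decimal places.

I − A =
  [   0.90    -0.10     0.00]
  [   0.00     0.55    -0.45]
  [  -0.25    -0.05     0.85]
Cofactors of I−A, C_ij = (−1)^(i+j)·(minor ij) (rows/columns in the sector order above):
  C_11 = (0.55)(0.85) − (-0.45)(-0.05) = 0.4450
  C_12 = −[(0.00)(0.85) − (-0.45)(-0.25)] = 0.1125
  C_13 = (0.00)(-0.05) − (0.55)(-0.25) = 0.1375
  C_21 = −[(-0.10)(0.85) − (0.00)(-0.05)] = 0.0850
  C_22 = (0.90)(0.85) − (0.00)(-0.25) = 0.7650
  C_23 = −[(0.90)(-0.05) − (-0.10)(-0.25)] = 0.0700
  C_31 = (-0.10)(-0.45) − (0.00)(0.55) = 0.0450
  C_32 = −[(0.90)(-0.45) − (0.00)(0.00)] = 0.4050
  C_33 = (0.90)(0.55) − (-0.10)(0.00) = 0.4950
det(I−A) = Σ_j (I−A)_1j·C_1j = (0.90)(0.4450) + (-0.10)(0.1125) + (0.00)(0.1375) = 0.38925
adj(I−A) = Cᵀ =
  [ 0.4450   0.0850   0.0450]
  [ 0.1125   0.7650   0.4050]
  [ 0.1375   0.0700   0.4950]
(I − A)⁻¹ = adj(I−A) / det(I−A) ≈
  [   1.1432     0.2184     0.1156]
  [   0.2890     1.9653     1.0405]
  [   0.3532     0.1798     1.2717]
Δx = (I − A)⁻¹ Δd with Δd having +80 in the Utilities component and 0 elsewhere.
So Δx_2 = L_22 · (+80), where L_22 = adj(I−A)_22 / det(I−A) = 0.7650 / 0.38925.
Δx_2 = 0.7650 × (+80) / 0.38925 = 61.20 / 0.38925 ≈ 157.225.

Δx_2 = 157.225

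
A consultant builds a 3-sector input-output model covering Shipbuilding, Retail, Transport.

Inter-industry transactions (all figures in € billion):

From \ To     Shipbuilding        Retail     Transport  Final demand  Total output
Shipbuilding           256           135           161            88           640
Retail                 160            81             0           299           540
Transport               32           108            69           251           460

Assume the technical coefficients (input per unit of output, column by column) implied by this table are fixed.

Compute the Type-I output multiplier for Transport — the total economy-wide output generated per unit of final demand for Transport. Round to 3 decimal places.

m_T = 2.392

Technical coefficients a_ij = z_ij / X_j:
  a_SS = 256/640 = 0.40, a_RS = 160/640 = 0.25, a_TS = 32/640 = 0.05
  a_SR = 135/540 = 0.25, a_RR = 81/540 = 0.15, a_TR = 108/540 = 0.20
  a_ST = 161/460 = 0.35, a_RT = 0/460 = 0.00, a_TT = 69/460 = 0.15
I − A =
  [   0.60    -0.25    -0.35]
  [  -0.25     0.85     0.00]
  [  -0.05    -0.20     0.85]
Cofactors of I−A, C_ij = (−1)^(i+j)·(minor ij) (rows/columns in the sector order above):
  C_11 = (0.85)(0.85) − (0.00)(-0.20) = 0.7225
  C_12 = −[(-0.25)(0.85) − (0.00)(-0.05)] = 0.2125
  C_13 = (-0.25)(-0.20) − (0.85)(-0.05) = 0.0925
  C_21 = −[(-0.25)(0.85) − (-0.35)(-0.20)] = 0.2825
  C_22 = (0.60)(0.85) − (-0.35)(-0.05) = 0.4925
  C_23 = −[(0.60)(-0.20) − (-0.25)(-0.05)] = 0.1325
  C_31 = (-0.25)(0.00) − (-0.35)(0.85) = 0.2975
  C_32 = −[(0.60)(0.00) − (-0.35)(-0.25)] = 0.0875
  C_33 = (0.60)(0.85) − (-0.25)(-0.25) = 0.4475
det(I−A) = Σ_j (I−A)_1j·C_1j = (0.60)(0.7225) + (-0.25)(0.2125) + (-0.35)(0.0925) = 0.3480
adj(I−A) = Cᵀ =
  [ 0.7225   0.2825   0.2975]
  [ 0.2125   0.4925   0.0875]
  [ 0.0925   0.1325   0.4475]
(I − A)⁻¹ = adj(I−A) / det(I−A) ≈
  [   2.0761     0.8118     0.8549]
  [   0.6106     1.4152     0.2514]
  [   0.2658     0.3807     1.2859]
The output multiplier for sector j is the column-j sum of the Leontief inverse (I − A)⁻¹ = adj(I−A) / det(I−A).
Column T of adj(I−A): (0.2975, 0.0875, 0.4475); det(I−A) = 0.3480.
m_T = (0.2975 + 0.0875 + 0.4475) / 0.3480 = 0.8325 / 0.3480 ≈ 2.392.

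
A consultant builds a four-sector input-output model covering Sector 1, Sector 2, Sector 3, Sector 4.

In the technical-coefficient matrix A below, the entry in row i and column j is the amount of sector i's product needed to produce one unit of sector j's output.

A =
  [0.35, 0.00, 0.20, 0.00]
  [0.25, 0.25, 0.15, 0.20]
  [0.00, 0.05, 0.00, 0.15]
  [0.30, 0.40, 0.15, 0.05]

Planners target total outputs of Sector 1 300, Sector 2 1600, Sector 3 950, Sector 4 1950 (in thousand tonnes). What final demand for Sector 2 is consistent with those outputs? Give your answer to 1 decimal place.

I − A =
  [   0.65     0.00    -0.20     0.00]
  [  -0.25     0.75    -0.15    -0.20]
  [   0.00    -0.05     1.00    -0.15]
  [  -0.30    -0.40    -0.15     0.95]
d = (I − A) x:
  d_1 = (+0.65)·300 + (+0.00)·1600 + (-0.20)·950 + (+0.00)·1950 = 5.0
  d_2 = (-0.25)·300 + (+0.75)·1600 + (-0.15)·950 + (-0.20)·1950 = 592.5
  d_3 = (+0.00)·300 + (-0.05)·1600 + (+1.00)·950 + (-0.15)·1950 = 577.5
  d_4 = (-0.30)·300 + (-0.40)·1600 + (-0.15)·950 + (+0.95)·1950 = 980.0

d_2 = 592.5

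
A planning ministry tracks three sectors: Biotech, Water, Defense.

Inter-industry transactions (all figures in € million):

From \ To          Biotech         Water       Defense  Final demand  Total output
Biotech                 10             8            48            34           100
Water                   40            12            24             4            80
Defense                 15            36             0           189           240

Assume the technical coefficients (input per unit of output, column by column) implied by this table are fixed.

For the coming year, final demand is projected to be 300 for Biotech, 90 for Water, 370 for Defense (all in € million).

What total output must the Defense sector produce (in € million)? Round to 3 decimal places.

Technical coefficients a_ij = z_ij / X_j:
  a_11 = 10/100 = 0.10, a_21 = 40/100 = 0.40, a_31 = 15/100 = 0.15
  a_12 = 8/80 = 0.10, a_22 = 12/80 = 0.15, a_32 = 36/80 = 0.45
  a_13 = 48/240 = 0.20, a_23 = 24/240 = 0.10, a_33 = 0/240 = 0.00
I − A =
  [   0.90    -0.10    -0.20]
  [  -0.40     0.85    -0.10]
  [  -0.15    -0.45     1.00]
Cofactors of I−A, C_ij = (−1)^(i+j)·(minor ij) (rows/columns in the sector order above):
  C_11 = (0.85)(1.00) − (-0.10)(-0.45) = 0.8050
  C_12 = −[(-0.40)(1.00) − (-0.10)(-0.15)] = 0.4150
  C_13 = (-0.40)(-0.45) − (0.85)(-0.15) = 0.3075
  C_21 = −[(-0.10)(1.00) − (-0.20)(-0.45)] = 0.1900
  C_22 = (0.90)(1.00) − (-0.20)(-0.15) = 0.8700
  C_23 = −[(0.90)(-0.45) − (-0.10)(-0.15)] = 0.4200
  C_31 = (-0.10)(-0.10) − (-0.20)(0.85) = 0.1800
  C_32 = −[(0.90)(-0.10) − (-0.20)(-0.40)] = 0.1700
  C_33 = (0.90)(0.85) − (-0.10)(-0.40) = 0.7250
det(I−A) = Σ_j (I−A)_1j·C_1j = (0.90)(0.8050) + (-0.10)(0.4150) + (-0.20)(0.3075) = 0.6215
adj(I−A) = Cᵀ =
  [ 0.8050   0.1900   0.1800]
  [ 0.4150   0.8700   0.1700]
  [ 0.3075   0.4200   0.7250]
(I − A)⁻¹ = adj(I−A) / det(I−A) ≈
  [   1.2953     0.3057     0.2896]
  [   0.6677     1.3998     0.2735]
  [   0.4948     0.6758     1.1665]
x = (I − A)⁻¹ d = adj(I−A)·d / det(I−A), with det(I−A) = 0.6215:
  x_1 = (0.8050·300 + 0.1900·90 + 0.1800·370) / 0.6215 = 325.20 / 0.6215 ≈ 523.250
  x_2 = (0.4150·300 + 0.8700·90 + 0.1700·370) / 0.6215 = 265.70 / 0.6215 ≈ 427.514
  x_3 = (0.3075·300 + 0.4200·90 + 0.7250·370) / 0.6215 = 398.30 / 0.6215 ≈ 640.869

x_3 = 640.869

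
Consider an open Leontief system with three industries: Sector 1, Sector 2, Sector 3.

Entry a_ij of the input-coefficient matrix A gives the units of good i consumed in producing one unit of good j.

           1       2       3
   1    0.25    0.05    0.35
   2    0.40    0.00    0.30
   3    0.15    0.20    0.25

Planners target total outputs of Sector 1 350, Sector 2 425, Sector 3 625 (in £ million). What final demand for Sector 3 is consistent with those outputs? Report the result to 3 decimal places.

I − A =
  [   0.75    -0.05    -0.35]
  [  -0.40     1.00    -0.30]
  [  -0.15    -0.20     0.75]
d = (I − A) x:
  d_1 = (+0.75)·350 + (-0.05)·425 + (-0.35)·625 = 22.500
  d_2 = (-0.40)·350 + (+1.00)·425 + (-0.30)·625 = 97.500
  d_3 = (-0.15)·350 + (-0.20)·425 + (+0.75)·625 = 331.250

d_3 = 331.250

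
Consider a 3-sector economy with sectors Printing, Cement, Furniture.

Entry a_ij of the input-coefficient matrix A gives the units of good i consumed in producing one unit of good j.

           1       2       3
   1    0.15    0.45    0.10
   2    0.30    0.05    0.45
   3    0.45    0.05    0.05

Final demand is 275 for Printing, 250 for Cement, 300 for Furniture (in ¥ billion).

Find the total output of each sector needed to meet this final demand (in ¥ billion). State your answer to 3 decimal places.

x_1 = 907.097, x_2 = 925.806, x_3 = 794.194

I − A =
  [   0.85    -0.45    -0.10]
  [  -0.30     0.95    -0.45]
  [  -0.45    -0.05     0.95]
Cofactors of I−A, C_ij = (−1)^(i+j)·(minor ij) (rows/columns in the sector order above):
  C_11 = (0.95)(0.95) − (-0.45)(-0.05) = 0.8800
  C_12 = −[(-0.30)(0.95) − (-0.45)(-0.45)] = 0.4875
  C_13 = (-0.30)(-0.05) − (0.95)(-0.45) = 0.4425
  C_21 = −[(-0.45)(0.95) − (-0.10)(-0.05)] = 0.4325
  C_22 = (0.85)(0.95) − (-0.10)(-0.45) = 0.7625
  C_23 = −[(0.85)(-0.05) − (-0.45)(-0.45)] = 0.2450
  C_31 = (-0.45)(-0.45) − (-0.10)(0.95) = 0.2975
  C_32 = −[(0.85)(-0.45) − (-0.10)(-0.30)] = 0.4125
  C_33 = (0.85)(0.95) − (-0.45)(-0.30) = 0.6725
det(I−A) = Σ_j (I−A)_1j·C_1j = (0.85)(0.8800) + (-0.45)(0.4875) + (-0.10)(0.4425) = 0.484375
adj(I−A) = Cᵀ =
  [ 0.8800   0.4325   0.2975]
  [ 0.4875   0.7625   0.4125]
  [ 0.4425   0.2450   0.6725]
(I − A)⁻¹ = adj(I−A) / det(I−A) ≈
  [   1.8168     0.8929     0.6142]
  [   1.0065     1.5742     0.8516]
  [   0.9135     0.5058     1.3884]
x = (I − A)⁻¹ d = adj(I−A)·d / det(I−A), with det(I−A) = 0.484375:
  x_1 = (0.8800·275 + 0.4325·250 + 0.2975·300) / 0.484375 = 439.375 / 0.484375 ≈ 907.097
  x_2 = (0.4875·275 + 0.7625·250 + 0.4125·300) / 0.484375 = 448.4375 / 0.484375 ≈ 925.806
  x_3 = (0.4425·275 + 0.2450·250 + 0.6725·300) / 0.484375 = 384.6875 / 0.484375 ≈ 794.194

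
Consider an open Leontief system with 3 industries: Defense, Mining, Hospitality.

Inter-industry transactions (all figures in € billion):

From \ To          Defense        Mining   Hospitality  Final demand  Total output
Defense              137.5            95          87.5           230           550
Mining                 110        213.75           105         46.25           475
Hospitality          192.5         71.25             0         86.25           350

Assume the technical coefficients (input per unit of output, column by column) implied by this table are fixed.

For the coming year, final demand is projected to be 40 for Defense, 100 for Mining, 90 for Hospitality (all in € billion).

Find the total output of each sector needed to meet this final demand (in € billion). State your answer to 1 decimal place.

Technical coefficients a_ij = z_ij / X_j:
  a_DD = 137.5/550 = 0.25, a_MD = 110/550 = 0.20, a_HD = 192.5/550 = 0.35
  a_DM = 95/475 = 0.20, a_MM = 213.75/475 = 0.45, a_HM = 71.25/475 = 0.15
  a_DH = 87.5/350 = 0.25, a_MH = 105/350 = 0.30, a_HH = 0/350 = 0.00
I − A =
  [   0.75    -0.20    -0.25]
  [  -0.20     0.55    -0.30]
  [  -0.35    -0.15     1.00]
Cofactors of I−A, C_ij = (−1)^(i+j)·(minor ij) (rows/columns in the sector order above):
  C_11 = (0.55)(1.00) − (-0.30)(-0.15) = 0.5050
  C_12 = −[(-0.20)(1.00) − (-0.30)(-0.35)] = 0.3050
  C_13 = (-0.20)(-0.15) − (0.55)(-0.35) = 0.2225
  C_21 = −[(-0.20)(1.00) − (-0.25)(-0.15)] = 0.2375
  C_22 = (0.75)(1.00) − (-0.25)(-0.35) = 0.6625
  C_23 = −[(0.75)(-0.15) − (-0.20)(-0.35)] = 0.1825
  C_31 = (-0.20)(-0.30) − (-0.25)(0.55) = 0.1975
  C_32 = −[(0.75)(-0.30) − (-0.25)(-0.20)] = 0.2750
  C_33 = (0.75)(0.55) − (-0.20)(-0.20) = 0.3725
det(I−A) = Σ_j (I−A)_1j·C_1j = (0.75)(0.5050) + (-0.20)(0.3050) + (-0.25)(0.2225) = 0.262125
adj(I−A) = Cᵀ =
  [ 0.5050   0.2375   0.1975]
  [ 0.3050   0.6625   0.2750]
  [ 0.2225   0.1825   0.3725]
(I − A)⁻¹ = adj(I−A) / det(I−A) ≈
  [   1.9266     0.9061     0.7535]
  [   1.1636     2.5274     1.0491]
  [   0.8488     0.6962     1.4211]
x = (I − A)⁻¹ d = adj(I−A)·d / det(I−A), with det(I−A) = 0.262125:
  x_D = (0.5050·40 + 0.2375·100 + 0.1975·90) / 0.262125 = 61.725 / 0.262125 ≈ 235.5
  x_M = (0.3050·40 + 0.6625·100 + 0.2750·90) / 0.262125 = 103.20 / 0.262125 ≈ 393.7
  x_H = (0.2225·40 + 0.1825·100 + 0.3725·90) / 0.262125 = 60.675 / 0.262125 ≈ 231.5

x_D = 235.5, x_M = 393.7, x_H = 231.5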